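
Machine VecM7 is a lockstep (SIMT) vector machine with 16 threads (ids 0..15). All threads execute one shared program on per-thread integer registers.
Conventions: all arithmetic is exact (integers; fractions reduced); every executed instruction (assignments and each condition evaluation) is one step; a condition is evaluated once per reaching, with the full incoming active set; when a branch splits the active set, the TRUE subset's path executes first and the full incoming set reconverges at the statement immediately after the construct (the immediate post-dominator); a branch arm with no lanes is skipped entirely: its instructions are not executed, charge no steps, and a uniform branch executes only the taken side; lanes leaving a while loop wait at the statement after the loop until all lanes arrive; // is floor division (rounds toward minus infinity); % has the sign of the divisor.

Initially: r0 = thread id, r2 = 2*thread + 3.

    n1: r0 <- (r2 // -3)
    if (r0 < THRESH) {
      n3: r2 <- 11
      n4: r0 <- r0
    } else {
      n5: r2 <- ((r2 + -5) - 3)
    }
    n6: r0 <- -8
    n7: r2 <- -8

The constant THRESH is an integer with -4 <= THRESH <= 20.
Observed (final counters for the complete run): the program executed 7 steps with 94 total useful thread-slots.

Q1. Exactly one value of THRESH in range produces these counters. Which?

Answer: THRESH = -2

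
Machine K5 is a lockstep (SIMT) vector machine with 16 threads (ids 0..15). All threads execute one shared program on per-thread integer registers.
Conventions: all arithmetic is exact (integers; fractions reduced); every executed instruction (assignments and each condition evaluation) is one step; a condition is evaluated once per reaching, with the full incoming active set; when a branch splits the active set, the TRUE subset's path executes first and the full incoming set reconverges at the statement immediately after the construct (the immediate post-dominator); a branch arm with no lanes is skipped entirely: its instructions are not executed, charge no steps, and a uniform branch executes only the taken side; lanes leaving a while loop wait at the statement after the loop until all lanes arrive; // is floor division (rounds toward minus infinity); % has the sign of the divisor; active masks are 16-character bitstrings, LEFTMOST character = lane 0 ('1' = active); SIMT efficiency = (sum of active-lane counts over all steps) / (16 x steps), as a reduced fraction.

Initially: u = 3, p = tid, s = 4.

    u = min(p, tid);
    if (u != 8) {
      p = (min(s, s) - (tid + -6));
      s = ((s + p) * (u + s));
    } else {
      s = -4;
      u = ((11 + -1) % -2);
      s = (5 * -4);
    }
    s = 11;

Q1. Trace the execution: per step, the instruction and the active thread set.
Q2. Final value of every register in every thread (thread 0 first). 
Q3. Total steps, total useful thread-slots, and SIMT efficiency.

step 0: u <- min(p, tid)             1111111111111111
step 1: eval (u != 8)                1111111111111111
step 2: p <- (min(s, s) - (tid + -6)) 1111111101111111
step 3: s <- ((s + p) * (u + s))     1111111101111111
step 4: s <- -4                      0000000010000000
step 5: u <- ((11 + -1) % -2)        0000000010000000
step 6: s <- (5 * -4)                0000000010000000
step 7: s <- 11                      1111111111111111

Answer: 8 steps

u: 0,1,2,3,4,5,6,7,0,9,10,11,12,13,14,15
p: 10,9,8,7,6,5,4,3,8,1,0,-1,-2,-3,-4,-5
s: 11,11,11,11,11,11,11,11,11,11,11,11,11,11,11,11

steps = 8; useful = 81; efficiency = 81/128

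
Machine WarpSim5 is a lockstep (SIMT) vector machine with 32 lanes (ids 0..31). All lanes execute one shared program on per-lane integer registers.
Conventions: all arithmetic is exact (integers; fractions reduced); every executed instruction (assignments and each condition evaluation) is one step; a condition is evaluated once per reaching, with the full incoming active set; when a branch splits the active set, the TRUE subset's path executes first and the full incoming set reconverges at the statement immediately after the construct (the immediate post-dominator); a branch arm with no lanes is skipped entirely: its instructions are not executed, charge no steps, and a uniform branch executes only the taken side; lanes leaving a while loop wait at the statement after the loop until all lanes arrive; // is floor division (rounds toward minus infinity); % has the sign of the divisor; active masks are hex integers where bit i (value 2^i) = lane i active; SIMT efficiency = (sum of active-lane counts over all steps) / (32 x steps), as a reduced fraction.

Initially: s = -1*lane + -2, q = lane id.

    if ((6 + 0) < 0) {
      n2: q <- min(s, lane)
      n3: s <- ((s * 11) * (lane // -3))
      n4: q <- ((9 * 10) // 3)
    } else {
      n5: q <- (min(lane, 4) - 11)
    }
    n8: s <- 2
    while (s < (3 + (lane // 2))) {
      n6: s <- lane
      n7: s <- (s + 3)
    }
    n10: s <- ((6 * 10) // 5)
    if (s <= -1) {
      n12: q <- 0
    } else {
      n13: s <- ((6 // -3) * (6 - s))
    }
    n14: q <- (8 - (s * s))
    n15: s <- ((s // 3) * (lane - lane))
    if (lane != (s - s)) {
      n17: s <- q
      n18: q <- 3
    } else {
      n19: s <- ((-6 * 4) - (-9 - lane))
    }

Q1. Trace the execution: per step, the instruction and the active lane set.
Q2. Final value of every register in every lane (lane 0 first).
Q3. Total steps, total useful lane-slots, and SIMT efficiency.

step 0: eval ((6 + 0) < 0)           0xffffffff
step 1: q <- (min(lane, 4) - 11)     0xffffffff
step 2: s <- 2                       0xffffffff
step 3: eval (s < (3 + (lane // 2))) 0xffffffff
step 4: s <- lane                    0xffffffff
step 5: s <- (s + 3)                 0xffffffff
step 6: eval (s < (3 + (lane // 2))) 0xffffffff
step 7: s <- ((6 * 10) // 5)         0xffffffff
step 8: eval (s <= -1)               0xffffffff
step 9: s <- ((6 // -3) * (6 - s))   0xffffffff
step 10: q <- (8 - (s * s))           0xffffffff
step 11: s <- ((s // 3) * (lane - lane)) 0xffffffff
step 12: eval (lane != (s - s))       0xffffffff
step 13: s <- q                       0xfffffffe
step 14: q <- 3                       0xfffffffe
step 15: s <- ((-6 * 4) - (-9 - lane)) 0x00000001

Answer: 16 steps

s: -15,-136,-136,-136,-136,-136,-136,-136,-136,-136,-136,-136,-136,-136,-136,-136,-136,-136,-136,-136,-136,-136,-136,-136,-136,-136,-136,-136,-136,-136,-136,-136
q: -136,3,3,3,3,3,3,3,3,3,3,3,3,3,3,3,3,3,3,3,3,3,3,3,3,3,3,3,3,3,3,3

steps = 16; useful = 479; efficiency = 479/512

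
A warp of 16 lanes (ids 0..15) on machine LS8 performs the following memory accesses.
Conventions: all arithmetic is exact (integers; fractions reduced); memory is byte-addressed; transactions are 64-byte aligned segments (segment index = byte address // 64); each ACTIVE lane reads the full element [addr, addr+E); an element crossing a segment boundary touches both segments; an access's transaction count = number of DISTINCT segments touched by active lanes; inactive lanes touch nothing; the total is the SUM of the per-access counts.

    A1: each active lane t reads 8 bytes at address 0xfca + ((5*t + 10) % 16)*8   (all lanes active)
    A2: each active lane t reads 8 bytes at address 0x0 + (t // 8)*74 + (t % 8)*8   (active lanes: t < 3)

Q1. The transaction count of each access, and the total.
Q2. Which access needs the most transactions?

A1: 3 transactions
A2: 1 transaction

Answer: 3,1; total 4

Answer: A1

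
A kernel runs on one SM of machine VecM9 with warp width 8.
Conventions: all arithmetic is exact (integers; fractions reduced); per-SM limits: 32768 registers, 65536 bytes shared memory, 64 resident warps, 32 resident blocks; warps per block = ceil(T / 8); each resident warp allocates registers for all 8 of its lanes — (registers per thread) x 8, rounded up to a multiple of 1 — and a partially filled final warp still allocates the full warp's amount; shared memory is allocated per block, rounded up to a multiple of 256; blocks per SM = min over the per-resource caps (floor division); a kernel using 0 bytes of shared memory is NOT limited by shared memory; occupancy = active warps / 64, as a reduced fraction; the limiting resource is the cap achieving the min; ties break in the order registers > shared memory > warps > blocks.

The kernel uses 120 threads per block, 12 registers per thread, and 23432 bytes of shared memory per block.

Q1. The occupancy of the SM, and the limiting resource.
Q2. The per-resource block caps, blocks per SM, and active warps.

Answer: occupancy 15/32, limited by shared memory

registers: 22 blocks
shared memory: 2 blocks
warps: 4 blocks
blocks: 32 blocks

Answer: 2 blocks, 30 active warps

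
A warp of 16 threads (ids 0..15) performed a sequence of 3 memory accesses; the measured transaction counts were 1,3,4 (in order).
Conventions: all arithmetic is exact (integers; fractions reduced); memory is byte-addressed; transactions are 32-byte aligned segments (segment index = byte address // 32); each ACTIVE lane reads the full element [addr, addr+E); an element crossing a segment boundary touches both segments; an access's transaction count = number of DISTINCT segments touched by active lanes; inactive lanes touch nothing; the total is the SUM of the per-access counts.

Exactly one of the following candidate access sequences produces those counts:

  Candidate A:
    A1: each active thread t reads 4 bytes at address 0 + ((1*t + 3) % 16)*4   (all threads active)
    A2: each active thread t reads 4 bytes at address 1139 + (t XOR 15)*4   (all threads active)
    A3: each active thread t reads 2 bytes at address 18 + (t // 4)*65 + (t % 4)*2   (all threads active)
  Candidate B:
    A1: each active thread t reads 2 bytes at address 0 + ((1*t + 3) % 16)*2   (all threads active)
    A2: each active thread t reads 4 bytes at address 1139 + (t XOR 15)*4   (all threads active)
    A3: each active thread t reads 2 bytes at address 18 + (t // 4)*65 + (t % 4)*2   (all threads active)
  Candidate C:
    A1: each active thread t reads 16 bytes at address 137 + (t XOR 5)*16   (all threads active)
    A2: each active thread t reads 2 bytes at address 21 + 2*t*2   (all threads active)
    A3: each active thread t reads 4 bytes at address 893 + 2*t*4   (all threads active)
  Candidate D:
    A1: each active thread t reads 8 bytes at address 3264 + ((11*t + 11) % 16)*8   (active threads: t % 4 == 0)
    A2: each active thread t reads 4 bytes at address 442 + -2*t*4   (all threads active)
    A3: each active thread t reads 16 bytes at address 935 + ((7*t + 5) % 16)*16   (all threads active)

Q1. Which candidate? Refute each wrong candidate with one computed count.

A: A1 gives 2 transactions, not 1
C: A1 gives 9 transactions, not 1
D: A1 gives 4 transactions, not 1
B: all counts match (1,3,4)

Answer: B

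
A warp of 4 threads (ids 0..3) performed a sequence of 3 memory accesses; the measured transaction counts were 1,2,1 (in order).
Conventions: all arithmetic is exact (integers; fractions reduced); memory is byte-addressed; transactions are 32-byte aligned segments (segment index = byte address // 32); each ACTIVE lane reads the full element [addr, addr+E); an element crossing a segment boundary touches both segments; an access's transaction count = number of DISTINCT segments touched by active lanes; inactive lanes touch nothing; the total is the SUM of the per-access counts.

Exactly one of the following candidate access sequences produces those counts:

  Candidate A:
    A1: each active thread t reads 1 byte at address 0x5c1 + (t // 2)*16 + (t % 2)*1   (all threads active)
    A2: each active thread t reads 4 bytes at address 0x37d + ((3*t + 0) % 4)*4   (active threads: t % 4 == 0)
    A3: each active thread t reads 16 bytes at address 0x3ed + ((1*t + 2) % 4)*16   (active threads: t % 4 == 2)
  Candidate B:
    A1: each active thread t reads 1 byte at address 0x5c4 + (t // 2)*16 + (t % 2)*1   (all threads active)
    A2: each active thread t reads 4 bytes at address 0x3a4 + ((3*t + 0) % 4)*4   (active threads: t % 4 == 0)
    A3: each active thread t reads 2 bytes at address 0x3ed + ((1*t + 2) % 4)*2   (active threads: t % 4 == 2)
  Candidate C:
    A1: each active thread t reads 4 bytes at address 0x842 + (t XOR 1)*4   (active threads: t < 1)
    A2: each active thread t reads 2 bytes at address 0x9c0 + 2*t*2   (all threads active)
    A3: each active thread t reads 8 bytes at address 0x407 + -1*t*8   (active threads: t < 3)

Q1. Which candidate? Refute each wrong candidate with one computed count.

B: A2 gives 1 transaction, not 2
C: A2 gives 1 transaction, not 2
A: all counts match (1,2,1)

Answer: A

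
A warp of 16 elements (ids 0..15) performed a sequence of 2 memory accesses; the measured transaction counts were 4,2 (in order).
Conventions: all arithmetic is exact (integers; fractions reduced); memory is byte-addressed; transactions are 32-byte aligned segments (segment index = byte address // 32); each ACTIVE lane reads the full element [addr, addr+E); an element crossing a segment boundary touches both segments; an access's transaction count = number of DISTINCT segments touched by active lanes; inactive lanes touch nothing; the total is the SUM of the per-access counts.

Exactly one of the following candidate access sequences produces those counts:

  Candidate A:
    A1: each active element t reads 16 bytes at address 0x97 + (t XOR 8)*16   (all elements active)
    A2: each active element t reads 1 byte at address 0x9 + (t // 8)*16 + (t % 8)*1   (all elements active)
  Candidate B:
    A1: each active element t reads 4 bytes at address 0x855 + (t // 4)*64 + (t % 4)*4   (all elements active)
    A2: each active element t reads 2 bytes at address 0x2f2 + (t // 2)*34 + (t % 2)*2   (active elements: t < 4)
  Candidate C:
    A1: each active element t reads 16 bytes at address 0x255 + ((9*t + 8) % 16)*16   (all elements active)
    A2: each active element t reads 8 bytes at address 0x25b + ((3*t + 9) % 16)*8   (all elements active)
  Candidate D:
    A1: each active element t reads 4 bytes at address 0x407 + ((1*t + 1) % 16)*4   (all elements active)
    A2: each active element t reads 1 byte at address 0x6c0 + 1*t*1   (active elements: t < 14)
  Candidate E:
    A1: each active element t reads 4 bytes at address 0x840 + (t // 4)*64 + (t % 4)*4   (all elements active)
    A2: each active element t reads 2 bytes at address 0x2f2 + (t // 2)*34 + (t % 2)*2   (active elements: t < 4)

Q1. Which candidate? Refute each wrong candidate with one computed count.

A: A1 gives 9 transactions, not 4
B: A1 gives 8 transactions, not 4
C: A1 gives 9 transactions, not 4
D: A1 gives 3 transactions, not 4
E: all counts match (4,2)

Answer: E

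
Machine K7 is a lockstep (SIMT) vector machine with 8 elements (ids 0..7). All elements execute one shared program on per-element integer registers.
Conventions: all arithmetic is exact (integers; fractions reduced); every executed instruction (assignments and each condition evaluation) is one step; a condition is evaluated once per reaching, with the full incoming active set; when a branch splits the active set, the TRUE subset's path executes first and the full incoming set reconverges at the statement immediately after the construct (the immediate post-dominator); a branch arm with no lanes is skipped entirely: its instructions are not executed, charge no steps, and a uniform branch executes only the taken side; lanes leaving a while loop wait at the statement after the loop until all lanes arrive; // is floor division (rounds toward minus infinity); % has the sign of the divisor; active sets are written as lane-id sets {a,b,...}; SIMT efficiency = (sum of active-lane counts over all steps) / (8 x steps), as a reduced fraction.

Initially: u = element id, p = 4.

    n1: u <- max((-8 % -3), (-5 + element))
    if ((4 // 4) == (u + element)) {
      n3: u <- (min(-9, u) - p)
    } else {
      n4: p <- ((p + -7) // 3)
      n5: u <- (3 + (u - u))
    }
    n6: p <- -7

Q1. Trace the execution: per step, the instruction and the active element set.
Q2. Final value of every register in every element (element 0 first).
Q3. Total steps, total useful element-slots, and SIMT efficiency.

step 0: u <- max((-8 % -3), (-5 + element)) {0,1,2,3,4,5,6,7}
step 1: eval ((4 // 4) == (u + element)) {0,1,2,3,4,5,6,7}
step 2: u <- (min(-9, u) - p)        {3}
step 3: p <- ((p + -7) // 3)         {0,1,2,4,5,6,7}
step 4: u <- (3 + (u - u))           {0,1,2,4,5,6,7}
step 5: p <- -7                      {0,1,2,3,4,5,6,7}

Answer: 6 steps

u: 3,3,3,-13,3,3,3,3
p: -7,-7,-7,-7,-7,-7,-7,-7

steps = 6; useful = 39; efficiency = 39/48 = 13/16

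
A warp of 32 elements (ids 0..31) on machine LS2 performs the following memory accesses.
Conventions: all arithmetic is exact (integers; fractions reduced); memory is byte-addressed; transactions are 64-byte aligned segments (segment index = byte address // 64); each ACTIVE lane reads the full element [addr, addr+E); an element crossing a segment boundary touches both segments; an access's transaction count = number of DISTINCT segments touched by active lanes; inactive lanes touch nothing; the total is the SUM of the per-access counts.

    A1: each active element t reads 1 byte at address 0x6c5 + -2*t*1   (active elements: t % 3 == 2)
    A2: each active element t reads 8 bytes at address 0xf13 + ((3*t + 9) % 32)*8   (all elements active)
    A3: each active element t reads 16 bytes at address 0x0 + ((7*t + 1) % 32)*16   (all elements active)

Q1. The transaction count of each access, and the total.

A1: 2 transactions
A2: 5 transactions
A3: 8 transactions

Answer: 2,5,8; total 15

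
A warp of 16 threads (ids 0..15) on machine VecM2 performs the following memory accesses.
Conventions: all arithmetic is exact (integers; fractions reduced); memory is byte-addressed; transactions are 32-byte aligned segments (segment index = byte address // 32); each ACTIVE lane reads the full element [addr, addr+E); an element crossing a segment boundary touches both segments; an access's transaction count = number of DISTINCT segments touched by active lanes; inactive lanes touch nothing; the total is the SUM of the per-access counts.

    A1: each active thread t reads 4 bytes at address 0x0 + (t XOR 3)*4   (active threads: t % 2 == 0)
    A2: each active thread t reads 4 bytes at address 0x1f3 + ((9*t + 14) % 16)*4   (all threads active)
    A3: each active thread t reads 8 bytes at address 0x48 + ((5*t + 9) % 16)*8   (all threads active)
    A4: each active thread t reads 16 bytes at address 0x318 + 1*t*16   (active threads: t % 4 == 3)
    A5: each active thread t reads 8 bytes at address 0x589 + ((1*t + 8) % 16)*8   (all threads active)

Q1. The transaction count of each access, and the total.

A1: 2 transactions
A2: 3 transactions
A3: 5 transactions
A4: 4 transactions
A5: 5 transactions

Answer: 2,3,5,4,5; total 19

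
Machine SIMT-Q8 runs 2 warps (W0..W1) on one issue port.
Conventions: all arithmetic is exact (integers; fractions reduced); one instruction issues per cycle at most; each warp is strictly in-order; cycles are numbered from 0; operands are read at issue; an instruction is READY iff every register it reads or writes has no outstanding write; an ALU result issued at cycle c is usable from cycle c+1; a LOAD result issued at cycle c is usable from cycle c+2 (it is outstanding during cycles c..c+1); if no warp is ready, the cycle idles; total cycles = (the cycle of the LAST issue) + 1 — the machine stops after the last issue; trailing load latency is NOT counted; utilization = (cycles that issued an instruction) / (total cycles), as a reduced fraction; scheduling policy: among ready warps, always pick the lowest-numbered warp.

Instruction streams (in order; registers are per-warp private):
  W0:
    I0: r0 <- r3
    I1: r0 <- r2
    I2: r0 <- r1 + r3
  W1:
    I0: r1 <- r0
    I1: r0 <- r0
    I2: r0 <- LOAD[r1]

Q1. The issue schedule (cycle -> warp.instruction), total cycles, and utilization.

cycle 0: W0.I0
cycle 1: W0.I1
cycle 2: W0.I2
cycle 3: W1.I0
cycle 4: W1.I1
cycle 5: W1.I2

Answer: 6 cycles, utilization 1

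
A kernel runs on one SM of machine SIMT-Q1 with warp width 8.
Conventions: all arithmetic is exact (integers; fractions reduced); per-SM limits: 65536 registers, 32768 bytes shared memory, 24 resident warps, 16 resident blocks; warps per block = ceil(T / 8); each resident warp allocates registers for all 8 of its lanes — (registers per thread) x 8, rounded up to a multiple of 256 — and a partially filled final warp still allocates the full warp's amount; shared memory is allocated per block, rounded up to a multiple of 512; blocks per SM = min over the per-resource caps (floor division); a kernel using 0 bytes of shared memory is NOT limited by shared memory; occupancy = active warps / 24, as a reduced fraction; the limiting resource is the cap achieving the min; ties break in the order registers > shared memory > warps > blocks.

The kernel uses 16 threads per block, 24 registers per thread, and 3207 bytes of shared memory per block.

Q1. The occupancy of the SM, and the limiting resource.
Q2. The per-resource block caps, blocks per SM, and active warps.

Answer: occupancy 3/4, limited by shared memory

registers: 128 blocks
shared memory: 9 blocks
warps: 12 blocks
blocks: 16 blocks

Answer: 9 blocks, 18 active warps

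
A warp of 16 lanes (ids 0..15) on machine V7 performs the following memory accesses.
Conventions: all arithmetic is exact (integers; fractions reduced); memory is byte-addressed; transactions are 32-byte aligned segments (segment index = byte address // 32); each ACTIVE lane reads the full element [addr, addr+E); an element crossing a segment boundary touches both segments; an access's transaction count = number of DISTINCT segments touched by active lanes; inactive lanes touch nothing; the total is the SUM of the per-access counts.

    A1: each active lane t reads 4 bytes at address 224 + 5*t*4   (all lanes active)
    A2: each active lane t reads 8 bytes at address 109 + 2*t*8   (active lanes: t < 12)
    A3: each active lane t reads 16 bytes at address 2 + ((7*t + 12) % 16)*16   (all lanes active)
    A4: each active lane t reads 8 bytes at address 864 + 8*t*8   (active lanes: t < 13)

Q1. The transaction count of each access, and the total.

A1: 10 transactions
A2: 7 transactions
A3: 9 transactions
A4: 13 transactions

Answer: 10,7,9,13; total 39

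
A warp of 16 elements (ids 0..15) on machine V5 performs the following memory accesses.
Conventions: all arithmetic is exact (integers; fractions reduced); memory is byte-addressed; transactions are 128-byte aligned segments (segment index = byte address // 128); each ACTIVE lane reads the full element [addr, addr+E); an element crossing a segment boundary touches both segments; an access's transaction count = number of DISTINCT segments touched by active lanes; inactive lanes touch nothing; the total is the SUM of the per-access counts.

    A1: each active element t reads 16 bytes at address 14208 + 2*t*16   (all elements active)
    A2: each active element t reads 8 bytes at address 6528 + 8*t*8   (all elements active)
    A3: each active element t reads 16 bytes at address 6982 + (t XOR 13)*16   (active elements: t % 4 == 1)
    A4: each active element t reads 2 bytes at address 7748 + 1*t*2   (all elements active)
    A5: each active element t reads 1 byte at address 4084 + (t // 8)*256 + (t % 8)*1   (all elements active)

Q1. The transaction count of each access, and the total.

A1: 4 transactions
A2: 8 transactions
A3: 3 transactions
A4: 1 transaction
A5: 2 transactions

Answer: 4,8,3,1,2; total 18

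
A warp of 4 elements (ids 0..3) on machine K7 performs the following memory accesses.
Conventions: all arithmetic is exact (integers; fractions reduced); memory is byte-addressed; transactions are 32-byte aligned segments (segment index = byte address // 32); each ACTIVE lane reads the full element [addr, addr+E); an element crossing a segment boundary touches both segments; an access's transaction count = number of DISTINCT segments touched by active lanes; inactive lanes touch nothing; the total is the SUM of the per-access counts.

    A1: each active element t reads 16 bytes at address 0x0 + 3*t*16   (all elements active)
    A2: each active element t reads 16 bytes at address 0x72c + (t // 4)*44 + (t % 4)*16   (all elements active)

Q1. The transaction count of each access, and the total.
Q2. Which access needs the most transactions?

A1: 4 transactions
A2: 3 transactions

Answer: 4,3; total 7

Answer: A1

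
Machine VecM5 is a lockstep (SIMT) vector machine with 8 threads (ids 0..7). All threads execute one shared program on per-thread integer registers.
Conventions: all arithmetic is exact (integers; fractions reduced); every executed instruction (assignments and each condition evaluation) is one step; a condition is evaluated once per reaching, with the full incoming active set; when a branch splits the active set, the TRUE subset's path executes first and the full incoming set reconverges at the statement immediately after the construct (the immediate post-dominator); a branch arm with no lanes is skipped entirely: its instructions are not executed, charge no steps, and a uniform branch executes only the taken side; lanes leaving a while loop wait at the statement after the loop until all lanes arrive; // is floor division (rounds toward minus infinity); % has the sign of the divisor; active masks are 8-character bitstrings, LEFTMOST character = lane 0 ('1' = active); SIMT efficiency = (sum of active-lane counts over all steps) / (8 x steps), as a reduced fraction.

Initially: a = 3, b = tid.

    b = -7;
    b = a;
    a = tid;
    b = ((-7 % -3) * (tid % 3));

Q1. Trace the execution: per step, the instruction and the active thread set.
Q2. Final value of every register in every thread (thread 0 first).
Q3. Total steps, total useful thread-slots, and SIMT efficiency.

step 0: b <- -7                      11111111
step 1: b <- a                       11111111
step 2: a <- tid                     11111111
step 3: b <- ((-7 % -3) * (tid % 3)) 11111111

Answer: 4 steps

a: 0,1,2,3,4,5,6,7
b: 0,-1,-2,0,-1,-2,0,-1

steps = 4; useful = 32; efficiency = 32/32 = 1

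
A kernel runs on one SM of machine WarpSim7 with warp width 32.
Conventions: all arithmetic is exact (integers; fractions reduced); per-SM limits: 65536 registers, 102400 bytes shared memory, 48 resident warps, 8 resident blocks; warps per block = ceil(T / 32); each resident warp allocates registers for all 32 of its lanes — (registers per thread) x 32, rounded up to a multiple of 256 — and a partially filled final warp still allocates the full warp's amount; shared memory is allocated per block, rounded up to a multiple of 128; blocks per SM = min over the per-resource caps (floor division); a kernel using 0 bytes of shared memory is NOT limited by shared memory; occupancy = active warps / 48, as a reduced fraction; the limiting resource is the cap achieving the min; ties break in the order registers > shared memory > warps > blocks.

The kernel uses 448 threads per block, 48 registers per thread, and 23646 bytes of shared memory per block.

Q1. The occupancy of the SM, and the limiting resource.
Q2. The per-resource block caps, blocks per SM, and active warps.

Answer: occupancy 7/8, limited by registers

registers: 3 blocks
shared memory: 4 blocks
warps: 3 blocks
blocks: 8 blocks

Answer: 3 blocks, 42 active warps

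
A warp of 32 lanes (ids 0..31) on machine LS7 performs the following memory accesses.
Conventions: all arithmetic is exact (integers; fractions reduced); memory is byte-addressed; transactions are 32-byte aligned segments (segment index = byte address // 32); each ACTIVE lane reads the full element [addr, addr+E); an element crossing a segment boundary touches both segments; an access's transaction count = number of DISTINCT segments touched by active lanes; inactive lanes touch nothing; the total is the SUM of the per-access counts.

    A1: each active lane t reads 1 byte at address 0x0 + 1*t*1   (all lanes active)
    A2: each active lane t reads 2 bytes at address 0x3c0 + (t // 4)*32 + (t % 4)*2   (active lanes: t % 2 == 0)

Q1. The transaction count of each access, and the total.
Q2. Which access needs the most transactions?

A1: 1 transaction
A2: 8 transactions

Answer: 1,8; total 9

Answer: A2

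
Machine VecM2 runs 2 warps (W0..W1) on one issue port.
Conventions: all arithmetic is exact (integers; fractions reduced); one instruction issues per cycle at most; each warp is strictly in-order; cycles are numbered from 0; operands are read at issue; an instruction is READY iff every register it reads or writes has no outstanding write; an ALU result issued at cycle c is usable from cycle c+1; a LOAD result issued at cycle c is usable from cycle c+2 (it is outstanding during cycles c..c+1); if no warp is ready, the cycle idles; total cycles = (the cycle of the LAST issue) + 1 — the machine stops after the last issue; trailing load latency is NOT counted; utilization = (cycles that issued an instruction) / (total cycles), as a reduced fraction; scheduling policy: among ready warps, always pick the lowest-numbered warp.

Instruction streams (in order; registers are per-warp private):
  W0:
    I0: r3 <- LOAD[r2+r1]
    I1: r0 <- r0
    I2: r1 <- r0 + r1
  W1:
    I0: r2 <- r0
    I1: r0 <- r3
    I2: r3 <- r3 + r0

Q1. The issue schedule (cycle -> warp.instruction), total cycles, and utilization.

cycle 0: W0.I0
cycle 1: W0.I1
cycle 2: W0.I2
cycle 3: W1.I0
cycle 4: W1.I1
cycle 5: W1.I2

Answer: 6 cycles, utilization 1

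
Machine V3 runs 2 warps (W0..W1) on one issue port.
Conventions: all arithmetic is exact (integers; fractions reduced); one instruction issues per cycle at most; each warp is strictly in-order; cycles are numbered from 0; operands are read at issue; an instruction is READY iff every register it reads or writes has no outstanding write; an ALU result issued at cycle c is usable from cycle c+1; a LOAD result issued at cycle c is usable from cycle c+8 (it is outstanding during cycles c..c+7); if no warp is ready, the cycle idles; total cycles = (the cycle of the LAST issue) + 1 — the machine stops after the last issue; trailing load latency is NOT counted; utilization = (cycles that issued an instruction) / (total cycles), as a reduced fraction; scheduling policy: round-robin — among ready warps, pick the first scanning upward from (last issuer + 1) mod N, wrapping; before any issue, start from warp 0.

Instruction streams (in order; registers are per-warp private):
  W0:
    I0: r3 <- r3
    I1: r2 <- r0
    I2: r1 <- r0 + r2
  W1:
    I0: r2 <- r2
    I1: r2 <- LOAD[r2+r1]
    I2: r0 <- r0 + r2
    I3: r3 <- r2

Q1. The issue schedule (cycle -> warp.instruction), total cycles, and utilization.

cycle 0: W0.I0
cycle 1: W1.I0
cycle 2: W0.I1
cycle 3: W1.I1
cycle 4: W0.I2
cycle 5: idle
cycle 6: idle
cycle 7: idle
cycle 8: idle
cycle 9: idle
cycle 10: idle
cycle 11: W1.I2
cycle 12: W1.I3

Answer: 13 cycles, utilization 7/13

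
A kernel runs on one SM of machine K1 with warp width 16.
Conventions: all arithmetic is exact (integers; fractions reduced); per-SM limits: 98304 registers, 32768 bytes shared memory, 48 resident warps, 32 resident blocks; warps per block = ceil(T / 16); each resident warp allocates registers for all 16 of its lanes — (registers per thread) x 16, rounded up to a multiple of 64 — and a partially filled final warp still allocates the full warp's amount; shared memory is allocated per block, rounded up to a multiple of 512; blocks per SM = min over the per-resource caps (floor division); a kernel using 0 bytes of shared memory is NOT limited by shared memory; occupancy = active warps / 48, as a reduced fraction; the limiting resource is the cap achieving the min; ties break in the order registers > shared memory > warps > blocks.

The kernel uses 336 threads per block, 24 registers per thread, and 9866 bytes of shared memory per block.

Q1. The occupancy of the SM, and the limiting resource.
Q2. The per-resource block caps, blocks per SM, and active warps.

Answer: occupancy 7/8, limited by warps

registers: 12 blocks
shared memory: 3 blocks
warps: 2 blocks
blocks: 32 blocks

Answer: 2 blocks, 42 active warps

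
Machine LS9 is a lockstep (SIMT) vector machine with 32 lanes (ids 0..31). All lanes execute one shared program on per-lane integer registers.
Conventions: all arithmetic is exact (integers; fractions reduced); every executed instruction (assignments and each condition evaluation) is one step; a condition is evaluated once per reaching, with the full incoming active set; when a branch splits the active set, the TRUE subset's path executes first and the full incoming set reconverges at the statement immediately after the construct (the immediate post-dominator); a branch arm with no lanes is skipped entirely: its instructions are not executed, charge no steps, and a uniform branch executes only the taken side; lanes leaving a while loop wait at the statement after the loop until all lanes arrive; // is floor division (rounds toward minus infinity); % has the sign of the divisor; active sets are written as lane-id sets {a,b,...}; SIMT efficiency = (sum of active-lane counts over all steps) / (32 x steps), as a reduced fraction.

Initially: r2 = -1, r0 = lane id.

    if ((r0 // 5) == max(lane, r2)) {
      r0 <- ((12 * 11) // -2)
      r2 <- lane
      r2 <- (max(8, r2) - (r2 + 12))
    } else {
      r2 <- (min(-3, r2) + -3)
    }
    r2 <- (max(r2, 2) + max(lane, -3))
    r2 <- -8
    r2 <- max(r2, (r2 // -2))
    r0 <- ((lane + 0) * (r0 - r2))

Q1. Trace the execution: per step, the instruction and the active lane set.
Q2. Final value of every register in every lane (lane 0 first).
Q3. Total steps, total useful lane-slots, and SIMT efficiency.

step 0: eval ((r0 // 5) == max(lane, r2)) {0,1,2,3,4,5,6,7,8,9,10,11,12,13,14,15,16,17,18,19,20,21,22,23,24,25,26,27,28,29,30,31}
step 1: r0 <- ((12 * 11) // -2)      {0}
step 2: r2 <- lane                   {0}
step 3: r2 <- (max(8, r2) - (r2 + 12)) {0}
step 4: r2 <- (min(-3, r2) + -3)     {1,2,3,4,5,6,7,8,9,10,11,12,13,14,15,16,17,18,19,20,21,22,23,24,25,26,27,28,29,30,31}
step 5: r2 <- (max(r2, 2) + max(lane, -3)) {0,1,2,3,4,5,6,7,8,9,10,11,12,13,14,15,16,17,18,19,20,21,22,23,24,25,26,27,28,29,30,31}
step 6: r2 <- -8                     {0,1,2,3,4,5,6,7,8,9,10,11,12,13,14,15,16,17,18,19,20,21,22,23,24,25,26,27,28,29,30,31}
step 7: r2 <- max(r2, (r2 // -2))    {0,1,2,3,4,5,6,7,8,9,10,11,12,13,14,15,16,17,18,19,20,21,22,23,24,25,26,27,28,29,30,31}
step 8: r0 <- ((lane + 0) * (r0 - r2)) {0,1,2,3,4,5,6,7,8,9,10,11,12,13,14,15,16,17,18,19,20,21,22,23,24,25,26,27,28,29,30,31}

Answer: 9 steps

r2: 4,4,4,4,4,4,4,4,4,4,4,4,4,4,4,4,4,4,4,4,4,4,4,4,4,4,4,4,4,4,4,4
r0: 0,-3,-4,-3,0,5,12,21,32,45,60,77,96,117,140,165,192,221,252,285,320,357,396,437,480,525,572,621,672,725,780,837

steps = 9; useful = 194; efficiency = 194/288 = 97/144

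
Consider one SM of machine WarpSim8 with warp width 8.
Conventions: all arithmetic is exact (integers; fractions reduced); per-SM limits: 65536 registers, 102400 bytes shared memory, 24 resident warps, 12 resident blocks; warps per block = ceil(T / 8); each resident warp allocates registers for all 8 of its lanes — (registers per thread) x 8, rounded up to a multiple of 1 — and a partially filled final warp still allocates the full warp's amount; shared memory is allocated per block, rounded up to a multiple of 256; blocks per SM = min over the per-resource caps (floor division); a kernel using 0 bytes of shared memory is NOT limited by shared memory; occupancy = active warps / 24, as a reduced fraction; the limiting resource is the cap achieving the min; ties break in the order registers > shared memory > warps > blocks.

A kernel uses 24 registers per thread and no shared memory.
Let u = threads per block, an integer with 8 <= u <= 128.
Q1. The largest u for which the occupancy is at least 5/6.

Answer: u = 96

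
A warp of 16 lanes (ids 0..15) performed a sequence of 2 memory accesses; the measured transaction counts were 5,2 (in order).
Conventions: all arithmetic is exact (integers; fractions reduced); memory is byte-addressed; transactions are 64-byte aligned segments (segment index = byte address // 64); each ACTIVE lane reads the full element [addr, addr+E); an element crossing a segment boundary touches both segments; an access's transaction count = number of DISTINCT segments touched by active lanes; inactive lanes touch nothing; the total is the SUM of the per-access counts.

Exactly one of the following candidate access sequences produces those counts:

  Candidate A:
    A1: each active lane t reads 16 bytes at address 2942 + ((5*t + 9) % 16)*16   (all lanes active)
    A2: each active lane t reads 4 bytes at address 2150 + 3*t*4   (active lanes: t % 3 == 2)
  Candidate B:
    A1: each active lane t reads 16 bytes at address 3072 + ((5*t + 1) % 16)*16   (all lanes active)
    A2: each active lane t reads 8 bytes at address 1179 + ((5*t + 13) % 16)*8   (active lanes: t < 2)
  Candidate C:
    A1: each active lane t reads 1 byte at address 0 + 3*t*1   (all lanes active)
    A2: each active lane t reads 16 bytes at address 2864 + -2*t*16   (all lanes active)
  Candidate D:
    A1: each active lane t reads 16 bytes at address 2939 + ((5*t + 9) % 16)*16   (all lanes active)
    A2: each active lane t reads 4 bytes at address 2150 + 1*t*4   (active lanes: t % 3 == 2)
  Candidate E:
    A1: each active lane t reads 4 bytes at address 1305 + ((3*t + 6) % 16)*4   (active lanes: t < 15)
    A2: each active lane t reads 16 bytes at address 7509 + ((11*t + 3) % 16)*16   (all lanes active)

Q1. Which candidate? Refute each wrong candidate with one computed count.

A: A2 gives 4 transactions, not 2
B: A1 gives 4 transactions, not 5
C: A1 gives 1 transaction, not 5
E: A1 gives 2 transactions, not 5
D: all counts match (5,2)

Answer: D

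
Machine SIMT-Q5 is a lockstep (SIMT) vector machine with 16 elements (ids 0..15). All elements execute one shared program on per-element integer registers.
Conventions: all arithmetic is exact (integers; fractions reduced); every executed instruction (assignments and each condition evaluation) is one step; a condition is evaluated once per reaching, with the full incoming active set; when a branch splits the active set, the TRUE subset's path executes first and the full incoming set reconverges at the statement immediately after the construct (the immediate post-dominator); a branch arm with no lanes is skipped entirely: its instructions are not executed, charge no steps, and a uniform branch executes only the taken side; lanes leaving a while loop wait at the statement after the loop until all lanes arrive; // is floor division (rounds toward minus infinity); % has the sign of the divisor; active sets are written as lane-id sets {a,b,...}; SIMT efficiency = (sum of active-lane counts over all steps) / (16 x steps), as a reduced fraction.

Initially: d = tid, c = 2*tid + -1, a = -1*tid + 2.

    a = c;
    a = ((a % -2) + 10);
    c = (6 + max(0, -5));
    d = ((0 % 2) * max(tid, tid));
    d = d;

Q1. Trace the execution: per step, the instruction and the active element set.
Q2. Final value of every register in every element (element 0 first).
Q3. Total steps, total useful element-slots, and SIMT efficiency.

step 0: a <- c                       {0,1,2,3,4,5,6,7,8,9,10,11,12,13,14,15}
step 1: a <- ((a % -2) + 10)         {0,1,2,3,4,5,6,7,8,9,10,11,12,13,14,15}
step 2: c <- (6 + max(0, -5))        {0,1,2,3,4,5,6,7,8,9,10,11,12,13,14,15}
step 3: d <- ((0 % 2) * max(tid, tid)) {0,1,2,3,4,5,6,7,8,9,10,11,12,13,14,15}
step 4: d <- d                       {0,1,2,3,4,5,6,7,8,9,10,11,12,13,14,15}

Answer: 5 steps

d: 0,0,0,0,0,0,0,0,0,0,0,0,0,0,0,0
c: 6,6,6,6,6,6,6,6,6,6,6,6,6,6,6,6
a: 9,9,9,9,9,9,9,9,9,9,9,9,9,9,9,9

steps = 5; useful = 80; efficiency = 80/80 = 1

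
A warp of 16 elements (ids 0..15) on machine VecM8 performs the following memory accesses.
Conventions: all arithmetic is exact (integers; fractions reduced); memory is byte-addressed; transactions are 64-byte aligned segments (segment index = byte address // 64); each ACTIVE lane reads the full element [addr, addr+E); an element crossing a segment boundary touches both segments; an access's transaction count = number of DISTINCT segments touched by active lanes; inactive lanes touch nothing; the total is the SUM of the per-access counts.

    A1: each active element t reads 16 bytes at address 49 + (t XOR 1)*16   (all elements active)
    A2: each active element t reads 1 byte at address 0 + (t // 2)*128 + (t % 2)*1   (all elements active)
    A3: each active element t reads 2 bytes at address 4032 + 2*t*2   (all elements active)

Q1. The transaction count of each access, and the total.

A1: 5 transactions
A2: 8 transactions
A3: 1 transaction

Answer: 5,8,1; total 14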